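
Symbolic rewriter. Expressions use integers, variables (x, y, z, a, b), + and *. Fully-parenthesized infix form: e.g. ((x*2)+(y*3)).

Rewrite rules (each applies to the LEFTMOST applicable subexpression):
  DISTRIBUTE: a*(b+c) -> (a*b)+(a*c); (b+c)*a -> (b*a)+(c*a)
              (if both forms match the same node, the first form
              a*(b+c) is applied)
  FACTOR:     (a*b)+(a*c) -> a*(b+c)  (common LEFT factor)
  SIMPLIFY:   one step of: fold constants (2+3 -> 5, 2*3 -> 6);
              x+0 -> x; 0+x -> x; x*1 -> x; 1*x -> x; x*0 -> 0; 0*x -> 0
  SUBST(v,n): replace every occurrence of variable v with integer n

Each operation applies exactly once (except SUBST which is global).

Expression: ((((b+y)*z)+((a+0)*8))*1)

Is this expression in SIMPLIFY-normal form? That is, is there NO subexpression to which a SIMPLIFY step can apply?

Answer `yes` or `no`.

Expression: ((((b+y)*z)+((a+0)*8))*1)
Scanning for simplifiable subexpressions (pre-order)...
  at root: ((((b+y)*z)+((a+0)*8))*1) (SIMPLIFIABLE)
  at L: (((b+y)*z)+((a+0)*8)) (not simplifiable)
  at LL: ((b+y)*z) (not simplifiable)
  at LLL: (b+y) (not simplifiable)
  at LR: ((a+0)*8) (not simplifiable)
  at LRL: (a+0) (SIMPLIFIABLE)
Found simplifiable subexpr at path root: ((((b+y)*z)+((a+0)*8))*1)
One SIMPLIFY step would give: (((b+y)*z)+((a+0)*8))
-> NOT in normal form.

Answer: no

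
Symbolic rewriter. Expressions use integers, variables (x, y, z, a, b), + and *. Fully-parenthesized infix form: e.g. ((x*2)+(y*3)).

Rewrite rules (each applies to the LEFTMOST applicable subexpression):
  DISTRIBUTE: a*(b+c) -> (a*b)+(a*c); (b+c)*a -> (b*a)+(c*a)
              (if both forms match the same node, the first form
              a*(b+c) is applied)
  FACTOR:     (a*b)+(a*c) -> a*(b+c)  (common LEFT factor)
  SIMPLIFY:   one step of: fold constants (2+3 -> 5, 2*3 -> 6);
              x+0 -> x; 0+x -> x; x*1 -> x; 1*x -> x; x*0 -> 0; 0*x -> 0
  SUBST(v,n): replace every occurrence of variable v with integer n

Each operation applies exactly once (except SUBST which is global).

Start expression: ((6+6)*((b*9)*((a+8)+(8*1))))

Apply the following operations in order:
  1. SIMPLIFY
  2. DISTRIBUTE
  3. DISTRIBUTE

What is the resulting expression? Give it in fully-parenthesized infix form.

Answer: ((12*((b*9)*(a+8)))+(12*((b*9)*(8*1))))

Derivation:
Start: ((6+6)*((b*9)*((a+8)+(8*1))))
Apply SIMPLIFY at L (target: (6+6)): ((6+6)*((b*9)*((a+8)+(8*1)))) -> (12*((b*9)*((a+8)+(8*1))))
Apply DISTRIBUTE at R (target: ((b*9)*((a+8)+(8*1)))): (12*((b*9)*((a+8)+(8*1)))) -> (12*(((b*9)*(a+8))+((b*9)*(8*1))))
Apply DISTRIBUTE at root (target: (12*(((b*9)*(a+8))+((b*9)*(8*1))))): (12*(((b*9)*(a+8))+((b*9)*(8*1)))) -> ((12*((b*9)*(a+8)))+(12*((b*9)*(8*1))))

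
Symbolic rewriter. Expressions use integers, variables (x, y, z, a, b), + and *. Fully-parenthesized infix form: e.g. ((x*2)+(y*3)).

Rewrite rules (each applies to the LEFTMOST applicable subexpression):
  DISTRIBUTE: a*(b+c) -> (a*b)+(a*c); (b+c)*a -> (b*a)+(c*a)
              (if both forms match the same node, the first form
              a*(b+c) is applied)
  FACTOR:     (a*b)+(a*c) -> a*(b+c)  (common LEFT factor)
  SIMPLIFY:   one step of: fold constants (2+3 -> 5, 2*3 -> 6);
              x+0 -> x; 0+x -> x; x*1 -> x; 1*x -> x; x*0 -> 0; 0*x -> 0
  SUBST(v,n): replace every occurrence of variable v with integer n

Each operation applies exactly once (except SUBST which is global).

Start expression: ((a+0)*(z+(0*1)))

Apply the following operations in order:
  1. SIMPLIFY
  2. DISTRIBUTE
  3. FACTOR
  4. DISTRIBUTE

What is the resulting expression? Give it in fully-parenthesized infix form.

Start: ((a+0)*(z+(0*1)))
Apply SIMPLIFY at L (target: (a+0)): ((a+0)*(z+(0*1))) -> (a*(z+(0*1)))
Apply DISTRIBUTE at root (target: (a*(z+(0*1)))): (a*(z+(0*1))) -> ((a*z)+(a*(0*1)))
Apply FACTOR at root (target: ((a*z)+(a*(0*1)))): ((a*z)+(a*(0*1))) -> (a*(z+(0*1)))
Apply DISTRIBUTE at root (target: (a*(z+(0*1)))): (a*(z+(0*1))) -> ((a*z)+(a*(0*1)))

Answer: ((a*z)+(a*(0*1)))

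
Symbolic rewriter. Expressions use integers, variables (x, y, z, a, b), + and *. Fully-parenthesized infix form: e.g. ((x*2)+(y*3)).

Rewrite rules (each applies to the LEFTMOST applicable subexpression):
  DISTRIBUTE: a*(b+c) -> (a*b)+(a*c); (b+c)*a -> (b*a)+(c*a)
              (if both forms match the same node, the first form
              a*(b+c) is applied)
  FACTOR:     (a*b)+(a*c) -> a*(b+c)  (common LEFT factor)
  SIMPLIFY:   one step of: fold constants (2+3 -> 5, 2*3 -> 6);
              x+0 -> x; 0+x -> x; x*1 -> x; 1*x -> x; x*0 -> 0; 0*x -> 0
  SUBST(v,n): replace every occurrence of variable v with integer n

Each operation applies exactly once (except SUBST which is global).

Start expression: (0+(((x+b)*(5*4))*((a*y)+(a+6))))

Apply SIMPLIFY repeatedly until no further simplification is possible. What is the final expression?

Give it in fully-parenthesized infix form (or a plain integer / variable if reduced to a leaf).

Answer: (((x+b)*20)*((a*y)+(a+6)))

Derivation:
Start: (0+(((x+b)*(5*4))*((a*y)+(a+6))))
Step 1: at root: (0+(((x+b)*(5*4))*((a*y)+(a+6)))) -> (((x+b)*(5*4))*((a*y)+(a+6))); overall: (0+(((x+b)*(5*4))*((a*y)+(a+6)))) -> (((x+b)*(5*4))*((a*y)+(a+6)))
Step 2: at LR: (5*4) -> 20; overall: (((x+b)*(5*4))*((a*y)+(a+6))) -> (((x+b)*20)*((a*y)+(a+6)))
Fixed point: (((x+b)*20)*((a*y)+(a+6)))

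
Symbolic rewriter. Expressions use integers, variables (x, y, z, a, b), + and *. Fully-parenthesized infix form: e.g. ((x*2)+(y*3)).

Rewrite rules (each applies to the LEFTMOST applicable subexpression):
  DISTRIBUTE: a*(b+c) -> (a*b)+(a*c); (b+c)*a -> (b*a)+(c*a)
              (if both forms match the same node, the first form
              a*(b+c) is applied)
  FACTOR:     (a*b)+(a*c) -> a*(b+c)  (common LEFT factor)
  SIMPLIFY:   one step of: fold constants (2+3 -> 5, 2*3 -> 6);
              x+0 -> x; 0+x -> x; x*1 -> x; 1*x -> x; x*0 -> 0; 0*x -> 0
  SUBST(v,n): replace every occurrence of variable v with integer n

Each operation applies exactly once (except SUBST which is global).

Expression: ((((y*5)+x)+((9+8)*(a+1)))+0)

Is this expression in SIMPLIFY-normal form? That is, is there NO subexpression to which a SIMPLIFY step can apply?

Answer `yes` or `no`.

Answer: no

Derivation:
Expression: ((((y*5)+x)+((9+8)*(a+1)))+0)
Scanning for simplifiable subexpressions (pre-order)...
  at root: ((((y*5)+x)+((9+8)*(a+1)))+0) (SIMPLIFIABLE)
  at L: (((y*5)+x)+((9+8)*(a+1))) (not simplifiable)
  at LL: ((y*5)+x) (not simplifiable)
  at LLL: (y*5) (not simplifiable)
  at LR: ((9+8)*(a+1)) (not simplifiable)
  at LRL: (9+8) (SIMPLIFIABLE)
  at LRR: (a+1) (not simplifiable)
Found simplifiable subexpr at path root: ((((y*5)+x)+((9+8)*(a+1)))+0)
One SIMPLIFY step would give: (((y*5)+x)+((9+8)*(a+1)))
-> NOT in normal form.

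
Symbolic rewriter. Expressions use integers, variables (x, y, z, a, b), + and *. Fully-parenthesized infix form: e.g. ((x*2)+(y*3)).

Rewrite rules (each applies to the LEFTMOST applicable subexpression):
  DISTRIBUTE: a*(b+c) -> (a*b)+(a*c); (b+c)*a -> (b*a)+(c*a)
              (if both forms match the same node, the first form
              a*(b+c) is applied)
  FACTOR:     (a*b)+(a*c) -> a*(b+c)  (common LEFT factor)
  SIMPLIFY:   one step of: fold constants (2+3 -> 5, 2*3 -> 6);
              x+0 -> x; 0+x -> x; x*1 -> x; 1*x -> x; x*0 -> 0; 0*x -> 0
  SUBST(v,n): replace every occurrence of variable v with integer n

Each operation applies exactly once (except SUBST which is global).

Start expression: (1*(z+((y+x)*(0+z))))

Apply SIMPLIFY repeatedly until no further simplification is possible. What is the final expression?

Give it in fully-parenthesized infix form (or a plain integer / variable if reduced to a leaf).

Answer: (z+((y+x)*z))

Derivation:
Start: (1*(z+((y+x)*(0+z))))
Step 1: at root: (1*(z+((y+x)*(0+z)))) -> (z+((y+x)*(0+z))); overall: (1*(z+((y+x)*(0+z)))) -> (z+((y+x)*(0+z)))
Step 2: at RR: (0+z) -> z; overall: (z+((y+x)*(0+z))) -> (z+((y+x)*z))
Fixed point: (z+((y+x)*z))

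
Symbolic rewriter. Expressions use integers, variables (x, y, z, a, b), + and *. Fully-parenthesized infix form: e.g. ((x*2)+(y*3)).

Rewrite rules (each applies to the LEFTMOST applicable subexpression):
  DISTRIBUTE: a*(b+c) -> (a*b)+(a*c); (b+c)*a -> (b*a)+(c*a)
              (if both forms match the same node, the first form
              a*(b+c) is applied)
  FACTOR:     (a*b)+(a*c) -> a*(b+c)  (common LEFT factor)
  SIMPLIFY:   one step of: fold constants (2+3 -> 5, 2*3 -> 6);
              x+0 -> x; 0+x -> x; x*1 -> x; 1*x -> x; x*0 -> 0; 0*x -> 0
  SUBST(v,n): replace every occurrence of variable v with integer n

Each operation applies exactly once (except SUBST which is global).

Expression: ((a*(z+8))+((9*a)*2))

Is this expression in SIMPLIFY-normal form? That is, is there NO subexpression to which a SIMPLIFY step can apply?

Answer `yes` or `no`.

Expression: ((a*(z+8))+((9*a)*2))
Scanning for simplifiable subexpressions (pre-order)...
  at root: ((a*(z+8))+((9*a)*2)) (not simplifiable)
  at L: (a*(z+8)) (not simplifiable)
  at LR: (z+8) (not simplifiable)
  at R: ((9*a)*2) (not simplifiable)
  at RL: (9*a) (not simplifiable)
Result: no simplifiable subexpression found -> normal form.

Answer: yes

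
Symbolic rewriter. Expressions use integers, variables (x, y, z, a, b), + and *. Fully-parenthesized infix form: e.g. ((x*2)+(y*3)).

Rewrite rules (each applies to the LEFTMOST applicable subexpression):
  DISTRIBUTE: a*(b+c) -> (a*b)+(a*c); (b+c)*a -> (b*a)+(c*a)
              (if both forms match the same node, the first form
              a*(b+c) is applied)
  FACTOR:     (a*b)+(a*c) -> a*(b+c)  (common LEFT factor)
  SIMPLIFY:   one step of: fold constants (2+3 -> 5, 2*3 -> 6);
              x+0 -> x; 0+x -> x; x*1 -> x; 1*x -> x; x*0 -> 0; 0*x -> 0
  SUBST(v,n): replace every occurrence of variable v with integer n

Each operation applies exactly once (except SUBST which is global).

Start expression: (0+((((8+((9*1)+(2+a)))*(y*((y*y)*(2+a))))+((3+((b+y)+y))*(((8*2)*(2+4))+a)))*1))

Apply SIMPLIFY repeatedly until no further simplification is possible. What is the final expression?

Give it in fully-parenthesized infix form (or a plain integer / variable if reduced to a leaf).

Start: (0+((((8+((9*1)+(2+a)))*(y*((y*y)*(2+a))))+((3+((b+y)+y))*(((8*2)*(2+4))+a)))*1))
Step 1: at root: (0+((((8+((9*1)+(2+a)))*(y*((y*y)*(2+a))))+((3+((b+y)+y))*(((8*2)*(2+4))+a)))*1)) -> ((((8+((9*1)+(2+a)))*(y*((y*y)*(2+a))))+((3+((b+y)+y))*(((8*2)*(2+4))+a)))*1); overall: (0+((((8+((9*1)+(2+a)))*(y*((y*y)*(2+a))))+((3+((b+y)+y))*(((8*2)*(2+4))+a)))*1)) -> ((((8+((9*1)+(2+a)))*(y*((y*y)*(2+a))))+((3+((b+y)+y))*(((8*2)*(2+4))+a)))*1)
Step 2: at root: ((((8+((9*1)+(2+a)))*(y*((y*y)*(2+a))))+((3+((b+y)+y))*(((8*2)*(2+4))+a)))*1) -> (((8+((9*1)+(2+a)))*(y*((y*y)*(2+a))))+((3+((b+y)+y))*(((8*2)*(2+4))+a))); overall: ((((8+((9*1)+(2+a)))*(y*((y*y)*(2+a))))+((3+((b+y)+y))*(((8*2)*(2+4))+a)))*1) -> (((8+((9*1)+(2+a)))*(y*((y*y)*(2+a))))+((3+((b+y)+y))*(((8*2)*(2+4))+a)))
Step 3: at LLRL: (9*1) -> 9; overall: (((8+((9*1)+(2+a)))*(y*((y*y)*(2+a))))+((3+((b+y)+y))*(((8*2)*(2+4))+a))) -> (((8+(9+(2+a)))*(y*((y*y)*(2+a))))+((3+((b+y)+y))*(((8*2)*(2+4))+a)))
Step 4: at RRLL: (8*2) -> 16; overall: (((8+(9+(2+a)))*(y*((y*y)*(2+a))))+((3+((b+y)+y))*(((8*2)*(2+4))+a))) -> (((8+(9+(2+a)))*(y*((y*y)*(2+a))))+((3+((b+y)+y))*((16*(2+4))+a)))
Step 5: at RRLR: (2+4) -> 6; overall: (((8+(9+(2+a)))*(y*((y*y)*(2+a))))+((3+((b+y)+y))*((16*(2+4))+a))) -> (((8+(9+(2+a)))*(y*((y*y)*(2+a))))+((3+((b+y)+y))*((16*6)+a)))
Step 6: at RRL: (16*6) -> 96; overall: (((8+(9+(2+a)))*(y*((y*y)*(2+a))))+((3+((b+y)+y))*((16*6)+a))) -> (((8+(9+(2+a)))*(y*((y*y)*(2+a))))+((3+((b+y)+y))*(96+a)))
Fixed point: (((8+(9+(2+a)))*(y*((y*y)*(2+a))))+((3+((b+y)+y))*(96+a)))

Answer: (((8+(9+(2+a)))*(y*((y*y)*(2+a))))+((3+((b+y)+y))*(96+a)))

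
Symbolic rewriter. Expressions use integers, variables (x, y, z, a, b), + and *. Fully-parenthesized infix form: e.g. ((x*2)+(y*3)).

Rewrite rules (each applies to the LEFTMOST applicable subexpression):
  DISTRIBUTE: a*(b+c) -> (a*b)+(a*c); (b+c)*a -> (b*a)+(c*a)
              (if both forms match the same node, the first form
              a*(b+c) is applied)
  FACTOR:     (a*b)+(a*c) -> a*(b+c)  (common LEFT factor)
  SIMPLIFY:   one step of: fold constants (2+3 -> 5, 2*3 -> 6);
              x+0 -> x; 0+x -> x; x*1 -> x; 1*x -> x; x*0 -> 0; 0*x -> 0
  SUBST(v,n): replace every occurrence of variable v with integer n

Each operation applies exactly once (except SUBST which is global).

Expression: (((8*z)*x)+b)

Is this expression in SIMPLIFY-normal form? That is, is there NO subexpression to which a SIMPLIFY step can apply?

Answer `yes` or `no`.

Expression: (((8*z)*x)+b)
Scanning for simplifiable subexpressions (pre-order)...
  at root: (((8*z)*x)+b) (not simplifiable)
  at L: ((8*z)*x) (not simplifiable)
  at LL: (8*z) (not simplifiable)
Result: no simplifiable subexpression found -> normal form.

Answer: yes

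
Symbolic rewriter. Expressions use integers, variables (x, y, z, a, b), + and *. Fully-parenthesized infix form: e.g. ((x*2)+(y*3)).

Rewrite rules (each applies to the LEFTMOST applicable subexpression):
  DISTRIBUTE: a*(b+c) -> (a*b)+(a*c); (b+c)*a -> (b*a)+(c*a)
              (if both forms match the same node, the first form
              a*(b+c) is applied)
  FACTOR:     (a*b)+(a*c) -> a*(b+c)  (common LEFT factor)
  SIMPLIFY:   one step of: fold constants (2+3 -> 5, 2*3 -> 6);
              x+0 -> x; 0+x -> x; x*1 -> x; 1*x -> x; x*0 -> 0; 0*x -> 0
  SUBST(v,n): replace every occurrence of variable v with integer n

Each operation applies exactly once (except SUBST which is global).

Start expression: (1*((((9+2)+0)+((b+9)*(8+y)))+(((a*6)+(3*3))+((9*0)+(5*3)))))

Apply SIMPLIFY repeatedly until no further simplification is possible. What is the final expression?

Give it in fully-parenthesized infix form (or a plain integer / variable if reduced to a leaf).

Start: (1*((((9+2)+0)+((b+9)*(8+y)))+(((a*6)+(3*3))+((9*0)+(5*3)))))
Step 1: at root: (1*((((9+2)+0)+((b+9)*(8+y)))+(((a*6)+(3*3))+((9*0)+(5*3))))) -> ((((9+2)+0)+((b+9)*(8+y)))+(((a*6)+(3*3))+((9*0)+(5*3)))); overall: (1*((((9+2)+0)+((b+9)*(8+y)))+(((a*6)+(3*3))+((9*0)+(5*3))))) -> ((((9+2)+0)+((b+9)*(8+y)))+(((a*6)+(3*3))+((9*0)+(5*3))))
Step 2: at LL: ((9+2)+0) -> (9+2); overall: ((((9+2)+0)+((b+9)*(8+y)))+(((a*6)+(3*3))+((9*0)+(5*3)))) -> (((9+2)+((b+9)*(8+y)))+(((a*6)+(3*3))+((9*0)+(5*3))))
Step 3: at LL: (9+2) -> 11; overall: (((9+2)+((b+9)*(8+y)))+(((a*6)+(3*3))+((9*0)+(5*3)))) -> ((11+((b+9)*(8+y)))+(((a*6)+(3*3))+((9*0)+(5*3))))
Step 4: at RLR: (3*3) -> 9; overall: ((11+((b+9)*(8+y)))+(((a*6)+(3*3))+((9*0)+(5*3)))) -> ((11+((b+9)*(8+y)))+(((a*6)+9)+((9*0)+(5*3))))
Step 5: at RRL: (9*0) -> 0; overall: ((11+((b+9)*(8+y)))+(((a*6)+9)+((9*0)+(5*3)))) -> ((11+((b+9)*(8+y)))+(((a*6)+9)+(0+(5*3))))
Step 6: at RR: (0+(5*3)) -> (5*3); overall: ((11+((b+9)*(8+y)))+(((a*6)+9)+(0+(5*3)))) -> ((11+((b+9)*(8+y)))+(((a*6)+9)+(5*3)))
Step 7: at RR: (5*3) -> 15; overall: ((11+((b+9)*(8+y)))+(((a*6)+9)+(5*3))) -> ((11+((b+9)*(8+y)))+(((a*6)+9)+15))
Fixed point: ((11+((b+9)*(8+y)))+(((a*6)+9)+15))

Answer: ((11+((b+9)*(8+y)))+(((a*6)+9)+15))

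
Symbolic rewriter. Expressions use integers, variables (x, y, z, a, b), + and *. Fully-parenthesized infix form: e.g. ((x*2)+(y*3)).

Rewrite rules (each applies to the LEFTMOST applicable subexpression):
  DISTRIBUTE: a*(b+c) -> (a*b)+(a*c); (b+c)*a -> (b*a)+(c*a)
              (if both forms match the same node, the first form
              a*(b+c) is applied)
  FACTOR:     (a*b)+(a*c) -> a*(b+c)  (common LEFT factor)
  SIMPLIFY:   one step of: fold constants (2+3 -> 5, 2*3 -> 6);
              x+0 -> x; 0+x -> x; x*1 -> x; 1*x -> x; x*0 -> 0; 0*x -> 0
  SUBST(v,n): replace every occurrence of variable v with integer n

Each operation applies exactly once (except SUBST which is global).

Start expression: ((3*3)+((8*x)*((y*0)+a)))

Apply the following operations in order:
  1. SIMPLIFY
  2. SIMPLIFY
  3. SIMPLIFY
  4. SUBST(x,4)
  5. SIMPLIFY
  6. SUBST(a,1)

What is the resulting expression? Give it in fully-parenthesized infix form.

Answer: (9+(32*1))

Derivation:
Start: ((3*3)+((8*x)*((y*0)+a)))
Apply SIMPLIFY at L (target: (3*3)): ((3*3)+((8*x)*((y*0)+a))) -> (9+((8*x)*((y*0)+a)))
Apply SIMPLIFY at RRL (target: (y*0)): (9+((8*x)*((y*0)+a))) -> (9+((8*x)*(0+a)))
Apply SIMPLIFY at RR (target: (0+a)): (9+((8*x)*(0+a))) -> (9+((8*x)*a))
Apply SUBST(x,4): (9+((8*x)*a)) -> (9+((8*4)*a))
Apply SIMPLIFY at RL (target: (8*4)): (9+((8*4)*a)) -> (9+(32*a))
Apply SUBST(a,1): (9+(32*a)) -> (9+(32*1))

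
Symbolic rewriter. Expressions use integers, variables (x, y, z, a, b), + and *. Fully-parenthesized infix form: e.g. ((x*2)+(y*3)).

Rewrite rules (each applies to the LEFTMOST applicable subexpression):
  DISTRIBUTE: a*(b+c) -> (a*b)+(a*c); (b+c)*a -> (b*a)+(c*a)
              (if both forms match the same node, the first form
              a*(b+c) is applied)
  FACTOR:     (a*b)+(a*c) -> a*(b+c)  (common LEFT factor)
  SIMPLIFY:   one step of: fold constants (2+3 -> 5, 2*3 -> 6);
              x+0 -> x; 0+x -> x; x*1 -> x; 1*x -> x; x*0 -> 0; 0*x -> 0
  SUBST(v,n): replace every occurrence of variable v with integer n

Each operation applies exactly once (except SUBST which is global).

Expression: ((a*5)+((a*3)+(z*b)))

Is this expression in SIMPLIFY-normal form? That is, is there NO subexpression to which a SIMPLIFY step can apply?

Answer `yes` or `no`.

Answer: yes

Derivation:
Expression: ((a*5)+((a*3)+(z*b)))
Scanning for simplifiable subexpressions (pre-order)...
  at root: ((a*5)+((a*3)+(z*b))) (not simplifiable)
  at L: (a*5) (not simplifiable)
  at R: ((a*3)+(z*b)) (not simplifiable)
  at RL: (a*3) (not simplifiable)
  at RR: (z*b) (not simplifiable)
Result: no simplifiable subexpression found -> normal form.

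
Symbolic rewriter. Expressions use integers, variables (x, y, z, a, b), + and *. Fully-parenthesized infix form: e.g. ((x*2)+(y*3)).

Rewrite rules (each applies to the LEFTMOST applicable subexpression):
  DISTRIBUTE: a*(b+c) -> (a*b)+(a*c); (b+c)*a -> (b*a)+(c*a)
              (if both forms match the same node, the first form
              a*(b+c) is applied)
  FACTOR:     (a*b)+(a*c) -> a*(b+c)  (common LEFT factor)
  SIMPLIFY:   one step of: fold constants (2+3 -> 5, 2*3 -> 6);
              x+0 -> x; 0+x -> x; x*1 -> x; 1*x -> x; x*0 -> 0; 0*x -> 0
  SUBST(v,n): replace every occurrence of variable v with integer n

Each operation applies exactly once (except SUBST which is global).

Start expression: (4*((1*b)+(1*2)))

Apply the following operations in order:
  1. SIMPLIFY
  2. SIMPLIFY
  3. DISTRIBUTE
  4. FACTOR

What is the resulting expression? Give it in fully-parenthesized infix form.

Answer: (4*(b+2))

Derivation:
Start: (4*((1*b)+(1*2)))
Apply SIMPLIFY at RL (target: (1*b)): (4*((1*b)+(1*2))) -> (4*(b+(1*2)))
Apply SIMPLIFY at RR (target: (1*2)): (4*(b+(1*2))) -> (4*(b+2))
Apply DISTRIBUTE at root (target: (4*(b+2))): (4*(b+2)) -> ((4*b)+(4*2))
Apply FACTOR at root (target: ((4*b)+(4*2))): ((4*b)+(4*2)) -> (4*(b+2))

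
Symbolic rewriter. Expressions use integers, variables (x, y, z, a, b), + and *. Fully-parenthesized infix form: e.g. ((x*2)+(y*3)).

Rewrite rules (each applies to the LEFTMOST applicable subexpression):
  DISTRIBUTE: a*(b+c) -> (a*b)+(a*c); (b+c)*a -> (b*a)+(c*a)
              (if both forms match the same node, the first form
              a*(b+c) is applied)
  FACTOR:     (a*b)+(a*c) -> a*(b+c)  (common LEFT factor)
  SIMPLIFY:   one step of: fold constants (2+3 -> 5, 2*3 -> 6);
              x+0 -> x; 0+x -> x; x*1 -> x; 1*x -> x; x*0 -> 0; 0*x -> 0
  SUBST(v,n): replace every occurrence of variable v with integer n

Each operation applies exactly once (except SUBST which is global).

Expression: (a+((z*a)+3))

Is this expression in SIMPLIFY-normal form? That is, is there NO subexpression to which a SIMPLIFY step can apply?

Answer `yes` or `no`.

Answer: yes

Derivation:
Expression: (a+((z*a)+3))
Scanning for simplifiable subexpressions (pre-order)...
  at root: (a+((z*a)+3)) (not simplifiable)
  at R: ((z*a)+3) (not simplifiable)
  at RL: (z*a) (not simplifiable)
Result: no simplifiable subexpression found -> normal form.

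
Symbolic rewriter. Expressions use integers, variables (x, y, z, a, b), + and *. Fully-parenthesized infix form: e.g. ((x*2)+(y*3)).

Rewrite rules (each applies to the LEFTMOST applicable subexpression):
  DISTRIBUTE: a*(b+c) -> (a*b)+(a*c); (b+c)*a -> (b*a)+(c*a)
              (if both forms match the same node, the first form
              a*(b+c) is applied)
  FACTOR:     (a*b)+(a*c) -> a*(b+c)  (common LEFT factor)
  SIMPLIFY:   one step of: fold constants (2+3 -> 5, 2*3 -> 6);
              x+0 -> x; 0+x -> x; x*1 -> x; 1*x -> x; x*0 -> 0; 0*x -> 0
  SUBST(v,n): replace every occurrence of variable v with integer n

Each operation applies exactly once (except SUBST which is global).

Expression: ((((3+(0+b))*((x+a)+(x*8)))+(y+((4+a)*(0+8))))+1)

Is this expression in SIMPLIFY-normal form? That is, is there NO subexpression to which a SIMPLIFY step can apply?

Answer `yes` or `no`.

Expression: ((((3+(0+b))*((x+a)+(x*8)))+(y+((4+a)*(0+8))))+1)
Scanning for simplifiable subexpressions (pre-order)...
  at root: ((((3+(0+b))*((x+a)+(x*8)))+(y+((4+a)*(0+8))))+1) (not simplifiable)
  at L: (((3+(0+b))*((x+a)+(x*8)))+(y+((4+a)*(0+8)))) (not simplifiable)
  at LL: ((3+(0+b))*((x+a)+(x*8))) (not simplifiable)
  at LLL: (3+(0+b)) (not simplifiable)
  at LLLR: (0+b) (SIMPLIFIABLE)
  at LLR: ((x+a)+(x*8)) (not simplifiable)
  at LLRL: (x+a) (not simplifiable)
  at LLRR: (x*8) (not simplifiable)
  at LR: (y+((4+a)*(0+8))) (not simplifiable)
  at LRR: ((4+a)*(0+8)) (not simplifiable)
  at LRRL: (4+a) (not simplifiable)
  at LRRR: (0+8) (SIMPLIFIABLE)
Found simplifiable subexpr at path LLLR: (0+b)
One SIMPLIFY step would give: ((((3+b)*((x+a)+(x*8)))+(y+((4+a)*(0+8))))+1)
-> NOT in normal form.

Answer: no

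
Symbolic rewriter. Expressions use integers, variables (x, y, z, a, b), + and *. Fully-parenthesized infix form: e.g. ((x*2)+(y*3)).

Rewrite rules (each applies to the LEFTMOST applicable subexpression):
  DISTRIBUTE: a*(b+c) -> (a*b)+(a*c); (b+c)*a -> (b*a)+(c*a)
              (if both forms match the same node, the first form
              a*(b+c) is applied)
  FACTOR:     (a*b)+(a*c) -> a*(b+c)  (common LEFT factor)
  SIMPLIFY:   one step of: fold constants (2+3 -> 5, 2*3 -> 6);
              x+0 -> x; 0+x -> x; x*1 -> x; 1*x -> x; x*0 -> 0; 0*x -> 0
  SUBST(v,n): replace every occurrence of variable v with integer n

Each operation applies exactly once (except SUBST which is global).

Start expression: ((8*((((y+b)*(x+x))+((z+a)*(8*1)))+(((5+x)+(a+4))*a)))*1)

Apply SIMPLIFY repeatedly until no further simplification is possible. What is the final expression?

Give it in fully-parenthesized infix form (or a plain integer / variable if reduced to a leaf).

Start: ((8*((((y+b)*(x+x))+((z+a)*(8*1)))+(((5+x)+(a+4))*a)))*1)
Step 1: at root: ((8*((((y+b)*(x+x))+((z+a)*(8*1)))+(((5+x)+(a+4))*a)))*1) -> (8*((((y+b)*(x+x))+((z+a)*(8*1)))+(((5+x)+(a+4))*a))); overall: ((8*((((y+b)*(x+x))+((z+a)*(8*1)))+(((5+x)+(a+4))*a)))*1) -> (8*((((y+b)*(x+x))+((z+a)*(8*1)))+(((5+x)+(a+4))*a)))
Step 2: at RLRR: (8*1) -> 8; overall: (8*((((y+b)*(x+x))+((z+a)*(8*1)))+(((5+x)+(a+4))*a))) -> (8*((((y+b)*(x+x))+((z+a)*8))+(((5+x)+(a+4))*a)))
Fixed point: (8*((((y+b)*(x+x))+((z+a)*8))+(((5+x)+(a+4))*a)))

Answer: (8*((((y+b)*(x+x))+((z+a)*8))+(((5+x)+(a+4))*a)))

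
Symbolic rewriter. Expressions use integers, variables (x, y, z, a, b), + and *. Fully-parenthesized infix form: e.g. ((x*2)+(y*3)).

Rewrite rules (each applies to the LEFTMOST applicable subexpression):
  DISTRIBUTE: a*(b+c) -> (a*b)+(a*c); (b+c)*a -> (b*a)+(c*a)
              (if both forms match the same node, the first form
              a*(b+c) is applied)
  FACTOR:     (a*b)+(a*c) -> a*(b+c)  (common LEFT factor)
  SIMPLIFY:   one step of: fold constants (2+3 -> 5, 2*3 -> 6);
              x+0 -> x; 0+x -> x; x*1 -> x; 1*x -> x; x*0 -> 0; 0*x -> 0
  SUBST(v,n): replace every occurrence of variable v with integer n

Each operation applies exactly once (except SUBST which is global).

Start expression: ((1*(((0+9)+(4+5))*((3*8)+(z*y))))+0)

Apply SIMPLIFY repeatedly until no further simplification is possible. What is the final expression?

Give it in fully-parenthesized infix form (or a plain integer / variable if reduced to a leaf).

Answer: (18*(24+(z*y)))

Derivation:
Start: ((1*(((0+9)+(4+5))*((3*8)+(z*y))))+0)
Step 1: at root: ((1*(((0+9)+(4+5))*((3*8)+(z*y))))+0) -> (1*(((0+9)+(4+5))*((3*8)+(z*y)))); overall: ((1*(((0+9)+(4+5))*((3*8)+(z*y))))+0) -> (1*(((0+9)+(4+5))*((3*8)+(z*y))))
Step 2: at root: (1*(((0+9)+(4+5))*((3*8)+(z*y)))) -> (((0+9)+(4+5))*((3*8)+(z*y))); overall: (1*(((0+9)+(4+5))*((3*8)+(z*y)))) -> (((0+9)+(4+5))*((3*8)+(z*y)))
Step 3: at LL: (0+9) -> 9; overall: (((0+9)+(4+5))*((3*8)+(z*y))) -> ((9+(4+5))*((3*8)+(z*y)))
Step 4: at LR: (4+5) -> 9; overall: ((9+(4+5))*((3*8)+(z*y))) -> ((9+9)*((3*8)+(z*y)))
Step 5: at L: (9+9) -> 18; overall: ((9+9)*((3*8)+(z*y))) -> (18*((3*8)+(z*y)))
Step 6: at RL: (3*8) -> 24; overall: (18*((3*8)+(z*y))) -> (18*(24+(z*y)))
Fixed point: (18*(24+(z*y)))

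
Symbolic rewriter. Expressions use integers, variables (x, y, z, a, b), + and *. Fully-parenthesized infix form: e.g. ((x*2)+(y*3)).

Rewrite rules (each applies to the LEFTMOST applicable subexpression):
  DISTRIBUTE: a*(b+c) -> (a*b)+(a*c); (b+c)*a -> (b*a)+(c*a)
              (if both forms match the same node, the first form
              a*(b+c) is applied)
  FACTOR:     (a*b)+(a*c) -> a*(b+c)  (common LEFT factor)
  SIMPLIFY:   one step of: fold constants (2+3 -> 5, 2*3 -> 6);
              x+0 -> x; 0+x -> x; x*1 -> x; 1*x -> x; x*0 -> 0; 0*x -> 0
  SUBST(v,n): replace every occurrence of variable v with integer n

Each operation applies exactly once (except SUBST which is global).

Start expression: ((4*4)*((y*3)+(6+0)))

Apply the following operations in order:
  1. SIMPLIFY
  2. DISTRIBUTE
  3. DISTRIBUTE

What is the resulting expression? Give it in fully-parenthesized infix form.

Start: ((4*4)*((y*3)+(6+0)))
Apply SIMPLIFY at L (target: (4*4)): ((4*4)*((y*3)+(6+0))) -> (16*((y*3)+(6+0)))
Apply DISTRIBUTE at root (target: (16*((y*3)+(6+0)))): (16*((y*3)+(6+0))) -> ((16*(y*3))+(16*(6+0)))
Apply DISTRIBUTE at R (target: (16*(6+0))): ((16*(y*3))+(16*(6+0))) -> ((16*(y*3))+((16*6)+(16*0)))

Answer: ((16*(y*3))+((16*6)+(16*0)))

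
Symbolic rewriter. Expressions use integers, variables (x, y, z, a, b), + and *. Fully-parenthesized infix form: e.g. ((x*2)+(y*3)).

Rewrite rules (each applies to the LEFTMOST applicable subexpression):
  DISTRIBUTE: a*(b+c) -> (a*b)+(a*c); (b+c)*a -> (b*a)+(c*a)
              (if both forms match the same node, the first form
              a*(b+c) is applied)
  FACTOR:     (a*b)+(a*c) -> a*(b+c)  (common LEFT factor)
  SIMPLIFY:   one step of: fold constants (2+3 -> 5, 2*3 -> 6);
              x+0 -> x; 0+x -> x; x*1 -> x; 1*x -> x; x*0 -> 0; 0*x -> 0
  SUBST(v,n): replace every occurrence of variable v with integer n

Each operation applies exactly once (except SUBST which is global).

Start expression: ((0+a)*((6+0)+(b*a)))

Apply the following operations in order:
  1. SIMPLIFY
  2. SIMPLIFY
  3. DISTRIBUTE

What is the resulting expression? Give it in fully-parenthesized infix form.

Answer: ((a*6)+(a*(b*a)))

Derivation:
Start: ((0+a)*((6+0)+(b*a)))
Apply SIMPLIFY at L (target: (0+a)): ((0+a)*((6+0)+(b*a))) -> (a*((6+0)+(b*a)))
Apply SIMPLIFY at RL (target: (6+0)): (a*((6+0)+(b*a))) -> (a*(6+(b*a)))
Apply DISTRIBUTE at root (target: (a*(6+(b*a)))): (a*(6+(b*a))) -> ((a*6)+(a*(b*a)))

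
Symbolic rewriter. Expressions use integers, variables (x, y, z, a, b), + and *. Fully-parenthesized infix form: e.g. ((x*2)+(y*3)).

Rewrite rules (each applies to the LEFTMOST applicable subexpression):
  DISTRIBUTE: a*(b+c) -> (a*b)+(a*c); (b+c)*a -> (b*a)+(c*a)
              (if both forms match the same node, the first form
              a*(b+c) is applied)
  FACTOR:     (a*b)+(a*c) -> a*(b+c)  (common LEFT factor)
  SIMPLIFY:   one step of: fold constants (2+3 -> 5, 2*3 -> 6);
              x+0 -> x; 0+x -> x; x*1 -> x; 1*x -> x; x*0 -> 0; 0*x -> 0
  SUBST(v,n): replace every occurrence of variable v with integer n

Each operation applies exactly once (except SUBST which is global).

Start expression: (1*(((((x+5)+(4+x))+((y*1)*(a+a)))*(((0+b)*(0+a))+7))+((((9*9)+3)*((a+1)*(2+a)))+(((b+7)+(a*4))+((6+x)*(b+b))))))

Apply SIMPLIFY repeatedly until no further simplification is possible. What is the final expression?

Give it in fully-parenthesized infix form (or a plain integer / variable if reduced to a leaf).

Answer: (((((x+5)+(4+x))+(y*(a+a)))*((b*a)+7))+((84*((a+1)*(2+a)))+(((b+7)+(a*4))+((6+x)*(b+b)))))

Derivation:
Start: (1*(((((x+5)+(4+x))+((y*1)*(a+a)))*(((0+b)*(0+a))+7))+((((9*9)+3)*((a+1)*(2+a)))+(((b+7)+(a*4))+((6+x)*(b+b))))))
Step 1: at root: (1*(((((x+5)+(4+x))+((y*1)*(a+a)))*(((0+b)*(0+a))+7))+((((9*9)+3)*((a+1)*(2+a)))+(((b+7)+(a*4))+((6+x)*(b+b)))))) -> (((((x+5)+(4+x))+((y*1)*(a+a)))*(((0+b)*(0+a))+7))+((((9*9)+3)*((a+1)*(2+a)))+(((b+7)+(a*4))+((6+x)*(b+b))))); overall: (1*(((((x+5)+(4+x))+((y*1)*(a+a)))*(((0+b)*(0+a))+7))+((((9*9)+3)*((a+1)*(2+a)))+(((b+7)+(a*4))+((6+x)*(b+b)))))) -> (((((x+5)+(4+x))+((y*1)*(a+a)))*(((0+b)*(0+a))+7))+((((9*9)+3)*((a+1)*(2+a)))+(((b+7)+(a*4))+((6+x)*(b+b)))))
Step 2: at LLRL: (y*1) -> y; overall: (((((x+5)+(4+x))+((y*1)*(a+a)))*(((0+b)*(0+a))+7))+((((9*9)+3)*((a+1)*(2+a)))+(((b+7)+(a*4))+((6+x)*(b+b))))) -> (((((x+5)+(4+x))+(y*(a+a)))*(((0+b)*(0+a))+7))+((((9*9)+3)*((a+1)*(2+a)))+(((b+7)+(a*4))+((6+x)*(b+b)))))
Step 3: at LRLL: (0+b) -> b; overall: (((((x+5)+(4+x))+(y*(a+a)))*(((0+b)*(0+a))+7))+((((9*9)+3)*((a+1)*(2+a)))+(((b+7)+(a*4))+((6+x)*(b+b))))) -> (((((x+5)+(4+x))+(y*(a+a)))*((b*(0+a))+7))+((((9*9)+3)*((a+1)*(2+a)))+(((b+7)+(a*4))+((6+x)*(b+b)))))
Step 4: at LRLR: (0+a) -> a; overall: (((((x+5)+(4+x))+(y*(a+a)))*((b*(0+a))+7))+((((9*9)+3)*((a+1)*(2+a)))+(((b+7)+(a*4))+((6+x)*(b+b))))) -> (((((x+5)+(4+x))+(y*(a+a)))*((b*a)+7))+((((9*9)+3)*((a+1)*(2+a)))+(((b+7)+(a*4))+((6+x)*(b+b)))))
Step 5: at RLLL: (9*9) -> 81; overall: (((((x+5)+(4+x))+(y*(a+a)))*((b*a)+7))+((((9*9)+3)*((a+1)*(2+a)))+(((b+7)+(a*4))+((6+x)*(b+b))))) -> (((((x+5)+(4+x))+(y*(a+a)))*((b*a)+7))+(((81+3)*((a+1)*(2+a)))+(((b+7)+(a*4))+((6+x)*(b+b)))))
Step 6: at RLL: (81+3) -> 84; overall: (((((x+5)+(4+x))+(y*(a+a)))*((b*a)+7))+(((81+3)*((a+1)*(2+a)))+(((b+7)+(a*4))+((6+x)*(b+b))))) -> (((((x+5)+(4+x))+(y*(a+a)))*((b*a)+7))+((84*((a+1)*(2+a)))+(((b+7)+(a*4))+((6+x)*(b+b)))))
Fixed point: (((((x+5)+(4+x))+(y*(a+a)))*((b*a)+7))+((84*((a+1)*(2+a)))+(((b+7)+(a*4))+((6+x)*(b+b)))))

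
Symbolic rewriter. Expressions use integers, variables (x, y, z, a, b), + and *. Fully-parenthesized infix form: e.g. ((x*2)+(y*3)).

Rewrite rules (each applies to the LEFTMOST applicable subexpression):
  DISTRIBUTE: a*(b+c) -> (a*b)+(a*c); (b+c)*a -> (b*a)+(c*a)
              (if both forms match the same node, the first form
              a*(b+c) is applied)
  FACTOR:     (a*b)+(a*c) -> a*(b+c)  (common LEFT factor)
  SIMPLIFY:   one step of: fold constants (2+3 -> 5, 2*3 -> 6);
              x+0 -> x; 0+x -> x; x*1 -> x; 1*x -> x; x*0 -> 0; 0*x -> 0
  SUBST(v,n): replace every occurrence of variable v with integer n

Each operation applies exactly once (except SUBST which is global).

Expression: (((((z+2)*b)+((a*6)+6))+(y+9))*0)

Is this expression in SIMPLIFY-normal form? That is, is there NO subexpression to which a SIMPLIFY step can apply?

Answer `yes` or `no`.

Answer: no

Derivation:
Expression: (((((z+2)*b)+((a*6)+6))+(y+9))*0)
Scanning for simplifiable subexpressions (pre-order)...
  at root: (((((z+2)*b)+((a*6)+6))+(y+9))*0) (SIMPLIFIABLE)
  at L: ((((z+2)*b)+((a*6)+6))+(y+9)) (not simplifiable)
  at LL: (((z+2)*b)+((a*6)+6)) (not simplifiable)
  at LLL: ((z+2)*b) (not simplifiable)
  at LLLL: (z+2) (not simplifiable)
  at LLR: ((a*6)+6) (not simplifiable)
  at LLRL: (a*6) (not simplifiable)
  at LR: (y+9) (not simplifiable)
Found simplifiable subexpr at path root: (((((z+2)*b)+((a*6)+6))+(y+9))*0)
One SIMPLIFY step would give: 0
-> NOT in normal form.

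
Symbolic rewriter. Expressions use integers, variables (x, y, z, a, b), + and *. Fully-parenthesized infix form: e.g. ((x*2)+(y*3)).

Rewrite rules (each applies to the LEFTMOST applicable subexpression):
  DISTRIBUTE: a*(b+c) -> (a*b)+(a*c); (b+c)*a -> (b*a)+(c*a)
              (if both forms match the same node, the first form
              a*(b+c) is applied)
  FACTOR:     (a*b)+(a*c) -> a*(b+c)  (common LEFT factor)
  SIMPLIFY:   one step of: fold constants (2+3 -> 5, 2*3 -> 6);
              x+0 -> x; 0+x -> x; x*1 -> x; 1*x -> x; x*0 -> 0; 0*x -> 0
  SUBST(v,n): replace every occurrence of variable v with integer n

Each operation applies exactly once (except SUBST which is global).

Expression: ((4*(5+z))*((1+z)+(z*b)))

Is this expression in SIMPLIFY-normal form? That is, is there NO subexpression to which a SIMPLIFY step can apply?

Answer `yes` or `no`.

Answer: yes

Derivation:
Expression: ((4*(5+z))*((1+z)+(z*b)))
Scanning for simplifiable subexpressions (pre-order)...
  at root: ((4*(5+z))*((1+z)+(z*b))) (not simplifiable)
  at L: (4*(5+z)) (not simplifiable)
  at LR: (5+z) (not simplifiable)
  at R: ((1+z)+(z*b)) (not simplifiable)
  at RL: (1+z) (not simplifiable)
  at RR: (z*b) (not simplifiable)
Result: no simplifiable subexpression found -> normal form.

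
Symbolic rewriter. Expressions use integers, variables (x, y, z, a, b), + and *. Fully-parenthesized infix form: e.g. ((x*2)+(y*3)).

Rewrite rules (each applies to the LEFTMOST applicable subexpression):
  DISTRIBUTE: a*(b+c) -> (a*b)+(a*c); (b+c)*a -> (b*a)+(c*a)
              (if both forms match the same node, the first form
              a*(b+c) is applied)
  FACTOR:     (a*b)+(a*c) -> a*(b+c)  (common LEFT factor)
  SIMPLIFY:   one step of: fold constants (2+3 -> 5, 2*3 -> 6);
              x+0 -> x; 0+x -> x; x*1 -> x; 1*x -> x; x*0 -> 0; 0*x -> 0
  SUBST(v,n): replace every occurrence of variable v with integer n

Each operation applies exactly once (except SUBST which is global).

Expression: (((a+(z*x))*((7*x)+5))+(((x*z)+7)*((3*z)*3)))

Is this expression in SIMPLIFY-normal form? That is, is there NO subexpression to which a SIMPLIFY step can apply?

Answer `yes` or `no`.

Expression: (((a+(z*x))*((7*x)+5))+(((x*z)+7)*((3*z)*3)))
Scanning for simplifiable subexpressions (pre-order)...
  at root: (((a+(z*x))*((7*x)+5))+(((x*z)+7)*((3*z)*3))) (not simplifiable)
  at L: ((a+(z*x))*((7*x)+5)) (not simplifiable)
  at LL: (a+(z*x)) (not simplifiable)
  at LLR: (z*x) (not simplifiable)
  at LR: ((7*x)+5) (not simplifiable)
  at LRL: (7*x) (not simplifiable)
  at R: (((x*z)+7)*((3*z)*3)) (not simplifiable)
  at RL: ((x*z)+7) (not simplifiable)
  at RLL: (x*z) (not simplifiable)
  at RR: ((3*z)*3) (not simplifiable)
  at RRL: (3*z) (not simplifiable)
Result: no simplifiable subexpression found -> normal form.

Answer: yes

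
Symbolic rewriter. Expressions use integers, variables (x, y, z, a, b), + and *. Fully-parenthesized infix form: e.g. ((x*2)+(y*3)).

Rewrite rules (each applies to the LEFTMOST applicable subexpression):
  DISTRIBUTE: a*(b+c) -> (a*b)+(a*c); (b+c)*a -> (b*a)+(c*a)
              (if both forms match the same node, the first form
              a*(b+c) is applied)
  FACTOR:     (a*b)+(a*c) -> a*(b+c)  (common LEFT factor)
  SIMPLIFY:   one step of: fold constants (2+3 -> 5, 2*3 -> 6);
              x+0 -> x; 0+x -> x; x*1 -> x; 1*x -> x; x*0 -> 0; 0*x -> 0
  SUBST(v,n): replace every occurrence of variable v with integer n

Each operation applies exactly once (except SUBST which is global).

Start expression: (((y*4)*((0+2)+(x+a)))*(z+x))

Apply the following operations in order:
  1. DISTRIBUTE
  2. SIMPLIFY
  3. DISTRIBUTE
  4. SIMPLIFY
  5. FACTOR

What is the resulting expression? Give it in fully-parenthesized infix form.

Answer: ((((y*4)*(2+(x+a)))*z)+(((y*4)*(2+(x+a)))*x))

Derivation:
Start: (((y*4)*((0+2)+(x+a)))*(z+x))
Apply DISTRIBUTE at root (target: (((y*4)*((0+2)+(x+a)))*(z+x))): (((y*4)*((0+2)+(x+a)))*(z+x)) -> ((((y*4)*((0+2)+(x+a)))*z)+(((y*4)*((0+2)+(x+a)))*x))
Apply SIMPLIFY at LLRL (target: (0+2)): ((((y*4)*((0+2)+(x+a)))*z)+(((y*4)*((0+2)+(x+a)))*x)) -> ((((y*4)*(2+(x+a)))*z)+(((y*4)*((0+2)+(x+a)))*x))
Apply DISTRIBUTE at LL (target: ((y*4)*(2+(x+a)))): ((((y*4)*(2+(x+a)))*z)+(((y*4)*((0+2)+(x+a)))*x)) -> (((((y*4)*2)+((y*4)*(x+a)))*z)+(((y*4)*((0+2)+(x+a)))*x))
Apply SIMPLIFY at RLRL (target: (0+2)): (((((y*4)*2)+((y*4)*(x+a)))*z)+(((y*4)*((0+2)+(x+a)))*x)) -> (((((y*4)*2)+((y*4)*(x+a)))*z)+(((y*4)*(2+(x+a)))*x))
Apply FACTOR at LL (target: (((y*4)*2)+((y*4)*(x+a)))): (((((y*4)*2)+((y*4)*(x+a)))*z)+(((y*4)*(2+(x+a)))*x)) -> ((((y*4)*(2+(x+a)))*z)+(((y*4)*(2+(x+a)))*x))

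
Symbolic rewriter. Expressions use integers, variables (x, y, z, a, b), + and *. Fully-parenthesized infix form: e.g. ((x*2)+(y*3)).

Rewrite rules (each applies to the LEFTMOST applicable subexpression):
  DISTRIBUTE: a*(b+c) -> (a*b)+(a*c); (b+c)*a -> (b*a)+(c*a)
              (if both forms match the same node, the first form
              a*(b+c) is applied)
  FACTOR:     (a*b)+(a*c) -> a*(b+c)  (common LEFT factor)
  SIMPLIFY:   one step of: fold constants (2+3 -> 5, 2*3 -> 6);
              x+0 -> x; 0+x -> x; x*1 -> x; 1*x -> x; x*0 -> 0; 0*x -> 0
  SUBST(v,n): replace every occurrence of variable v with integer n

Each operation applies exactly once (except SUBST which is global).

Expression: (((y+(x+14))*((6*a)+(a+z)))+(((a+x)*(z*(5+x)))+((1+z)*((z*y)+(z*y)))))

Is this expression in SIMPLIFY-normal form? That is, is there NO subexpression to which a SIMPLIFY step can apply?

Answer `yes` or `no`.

Answer: yes

Derivation:
Expression: (((y+(x+14))*((6*a)+(a+z)))+(((a+x)*(z*(5+x)))+((1+z)*((z*y)+(z*y)))))
Scanning for simplifiable subexpressions (pre-order)...
  at root: (((y+(x+14))*((6*a)+(a+z)))+(((a+x)*(z*(5+x)))+((1+z)*((z*y)+(z*y))))) (not simplifiable)
  at L: ((y+(x+14))*((6*a)+(a+z))) (not simplifiable)
  at LL: (y+(x+14)) (not simplifiable)
  at LLR: (x+14) (not simplifiable)
  at LR: ((6*a)+(a+z)) (not simplifiable)
  at LRL: (6*a) (not simplifiable)
  at LRR: (a+z) (not simplifiable)
  at R: (((a+x)*(z*(5+x)))+((1+z)*((z*y)+(z*y)))) (not simplifiable)
  at RL: ((a+x)*(z*(5+x))) (not simplifiable)
  at RLL: (a+x) (not simplifiable)
  at RLR: (z*(5+x)) (not simplifiable)
  at RLRR: (5+x) (not simplifiable)
  at RR: ((1+z)*((z*y)+(z*y))) (not simplifiable)
  at RRL: (1+z) (not simplifiable)
  at RRR: ((z*y)+(z*y)) (not simplifiable)
  at RRRL: (z*y) (not simplifiable)
  at RRRR: (z*y) (not simplifiable)
Result: no simplifiable subexpression found -> normal form.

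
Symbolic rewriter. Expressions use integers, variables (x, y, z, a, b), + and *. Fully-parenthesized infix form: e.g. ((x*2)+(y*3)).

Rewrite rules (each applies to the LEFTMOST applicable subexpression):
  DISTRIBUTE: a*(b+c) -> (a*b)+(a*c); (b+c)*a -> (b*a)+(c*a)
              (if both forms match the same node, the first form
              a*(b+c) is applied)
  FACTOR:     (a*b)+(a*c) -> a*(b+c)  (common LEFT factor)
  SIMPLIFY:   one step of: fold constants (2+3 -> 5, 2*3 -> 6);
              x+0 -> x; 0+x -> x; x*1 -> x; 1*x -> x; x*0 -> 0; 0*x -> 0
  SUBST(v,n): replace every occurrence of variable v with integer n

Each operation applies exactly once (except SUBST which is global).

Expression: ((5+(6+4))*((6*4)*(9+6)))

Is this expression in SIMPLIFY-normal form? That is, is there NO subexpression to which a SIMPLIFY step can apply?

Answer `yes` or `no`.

Expression: ((5+(6+4))*((6*4)*(9+6)))
Scanning for simplifiable subexpressions (pre-order)...
  at root: ((5+(6+4))*((6*4)*(9+6))) (not simplifiable)
  at L: (5+(6+4)) (not simplifiable)
  at LR: (6+4) (SIMPLIFIABLE)
  at R: ((6*4)*(9+6)) (not simplifiable)
  at RL: (6*4) (SIMPLIFIABLE)
  at RR: (9+6) (SIMPLIFIABLE)
Found simplifiable subexpr at path LR: (6+4)
One SIMPLIFY step would give: ((5+10)*((6*4)*(9+6)))
-> NOT in normal form.

Answer: no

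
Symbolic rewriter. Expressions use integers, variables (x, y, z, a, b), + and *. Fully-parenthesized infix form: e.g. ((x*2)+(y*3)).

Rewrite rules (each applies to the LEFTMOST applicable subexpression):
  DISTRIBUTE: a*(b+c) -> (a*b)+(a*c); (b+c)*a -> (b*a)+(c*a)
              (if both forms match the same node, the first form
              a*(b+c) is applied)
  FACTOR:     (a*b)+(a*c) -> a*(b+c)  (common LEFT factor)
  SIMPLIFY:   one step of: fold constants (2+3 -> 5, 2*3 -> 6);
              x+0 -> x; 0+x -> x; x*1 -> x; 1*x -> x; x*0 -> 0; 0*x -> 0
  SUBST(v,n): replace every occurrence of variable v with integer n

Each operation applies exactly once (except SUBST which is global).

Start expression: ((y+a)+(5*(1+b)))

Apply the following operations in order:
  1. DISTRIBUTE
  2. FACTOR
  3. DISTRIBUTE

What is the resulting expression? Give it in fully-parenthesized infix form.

Start: ((y+a)+(5*(1+b)))
Apply DISTRIBUTE at R (target: (5*(1+b))): ((y+a)+(5*(1+b))) -> ((y+a)+((5*1)+(5*b)))
Apply FACTOR at R (target: ((5*1)+(5*b))): ((y+a)+((5*1)+(5*b))) -> ((y+a)+(5*(1+b)))
Apply DISTRIBUTE at R (target: (5*(1+b))): ((y+a)+(5*(1+b))) -> ((y+a)+((5*1)+(5*b)))

Answer: ((y+a)+((5*1)+(5*b)))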